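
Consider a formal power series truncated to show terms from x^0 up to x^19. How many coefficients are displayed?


From x^0 to x^19 inclusive, the count is 19 - 0 + 1 = 20.

20


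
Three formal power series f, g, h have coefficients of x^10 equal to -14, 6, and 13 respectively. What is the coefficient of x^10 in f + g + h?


Series addition is componentwise:
-14 + 6 + 13
= 5

5


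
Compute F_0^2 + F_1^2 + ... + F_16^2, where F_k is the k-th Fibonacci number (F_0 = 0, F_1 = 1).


There is a standard identity sum_{k=0}^{N} F_k^2 = F_N * F_{N+1} (proved inductively from the telescoping relation F_k^2 = F_k F_{k+1} - F_{k-1} F_k). Then
sum_{k=0}^{16} F_k^2 = F_16 F_17 - F_0 F_0.
Computing: F_16 = 987, F_17 = 1597.
Sum = 987 * 1597 = 1576239.

1576239


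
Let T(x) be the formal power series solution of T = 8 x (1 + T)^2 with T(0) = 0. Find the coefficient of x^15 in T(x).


Apply the Lagrange inversion formula: if T = 8 x * phi(T) with phi(t) = (1 + t)^2, then [x^n] T = 8^n * (1/n) [t^(n-1)] phi(t)^n = 8^n * (1/n) [t^(n-1)] (1 + t)^(2n) = 8^n * (1/n) C(2n, n-1).
Using the identity C(2n, n-1) = C(2n, n) * n / (n+1), the unscaled factor equals C(2n, n) / (n+1) = C_n, the n-th Catalan number.
For n = 15: C_15 = C(30, 15) / 16 = 155117520/16 = 9694845.
With the 8^15 = 35184372088832 factor, the coefficient is 35184372088832 * 9694845 = 341107033823552471040.

341107033823552471040


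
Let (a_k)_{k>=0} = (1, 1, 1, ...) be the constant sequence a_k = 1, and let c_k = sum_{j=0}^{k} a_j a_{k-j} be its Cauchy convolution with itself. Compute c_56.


Since a_j = 1 for all j >= 0, the convolution sum becomes
c_k = sum_{j=0}^{k} 1 * 1 = 1 * (k + 1).
Equivalently, the generating function of (a_k) is 1/(1 - x) and its square is 1/(1 - x)^2 = sum_{k>=0} 1(k + 1) x^k.
For k = 56: 1 * 57 = 57.

57


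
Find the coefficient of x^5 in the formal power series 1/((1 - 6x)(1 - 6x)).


By partial fractions or Cauchy convolution:
The coefficient equals sum_{k=0}^{5} 6^k * 6^(5-k).
= 46656

46656


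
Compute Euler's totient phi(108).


phi(n) counts integers in [1, n] coprime to n. Using the multiplicative formula phi(n) = n * prod_{p | n} (1 - 1/p):
108 = 2^2 * 3^3, so
phi(108) = 108 * (1 - 1/2) * (1 - 1/3) = 36.

36


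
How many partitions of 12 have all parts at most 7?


Using the generating function (1-x)^(-1)(1-x^2)^(-1)...(1-x^7)^(-1),
the coefficient of x^12 counts these restricted partitions.
Result = 65

65


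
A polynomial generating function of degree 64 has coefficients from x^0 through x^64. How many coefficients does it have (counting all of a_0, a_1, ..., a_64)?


A polynomial of degree 64 takes the form a_0 + a_1 x + ... + a_64 x^64.
The number of coefficients is 64 + 1 = 65.

65


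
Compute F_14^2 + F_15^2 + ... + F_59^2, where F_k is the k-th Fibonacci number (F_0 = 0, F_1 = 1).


There is a standard identity sum_{k=0}^{N} F_k^2 = F_N * F_{N+1} (proved inductively from the telescoping relation F_k^2 = F_k F_{k+1} - F_{k-1} F_k). Then
sum_{k=14}^{59} F_k^2 = F_59 F_60 - F_13 F_14.
Computing: F_59 = 956722026041, F_60 = 1548008755920, F_13 = 233, F_14 = 377.
Sum = 956722026041 * 1548008755920 - 233 * 377 = 1481014073292990252824879.

1481014073292990252824879


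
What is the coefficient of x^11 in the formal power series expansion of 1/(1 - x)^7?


The expansion 1/(1 - x)^r = sum_{k>=0} C(k + r - 1, r - 1) x^k follows from the multiset / negative-binomial theorem (or from repeated differentiation of the geometric series).
For r = 7 and k = 11:
C(17, 6) = 355687428096000 / (720 * 39916800) = 12376.

12376


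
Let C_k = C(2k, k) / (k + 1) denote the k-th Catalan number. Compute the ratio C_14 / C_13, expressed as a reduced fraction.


Using C_k = (2k)! / (k! (k+1)!), the ratio C_{k+1}/C_k simplifies to
C_{k+1}/C_k = [(2k+2)! / ((k+1)! (k+2)!)] * [k! (k+1)! / (2k)!]
 = (2k+2)(2k+1) / ((k+1)(k+2)) = 2(2k+1) / (k+2).
For k = 13: 2(2*13 + 1) / (13 + 2) = 54/15 = 18/5.

18/5


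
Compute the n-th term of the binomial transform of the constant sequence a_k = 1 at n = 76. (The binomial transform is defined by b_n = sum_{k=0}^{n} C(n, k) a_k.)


With a_k = 1 for all k, b_n = sum_{k=0}^{n} C(n, k) = 2^n by the binomial theorem.
For n = 76: 2^76 = 75557863725914323419136.

75557863725914323419136


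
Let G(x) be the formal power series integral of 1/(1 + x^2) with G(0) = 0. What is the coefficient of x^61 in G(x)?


1/(1 + x^2) = sum_{j>=0} (-1)^j x^(2j). Integrating termwise with G(0) = 0:
G(x) = sum_{j>=0} (-1)^j x^(2j+1) / (2j+1) = arctan(x).
Only odd powers are nonzero. For x^61 write 61 = 2*30 + 1, giving
(-1)^30 / 61 = 1/61 = 1/61.

1/61


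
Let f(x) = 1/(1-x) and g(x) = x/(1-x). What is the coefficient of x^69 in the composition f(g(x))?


First simplify the composition: f(g(x)) = 1/(1 - x/(1-x)) = (1-x)/((1-x) - x) = (1-x)/(1-2x).
Now extract the coefficient. Write (1-x)/(1-2x) = 1/(1-2x) - x/(1-2x).
The coefficient of x^n in 1/(1-2x) is 2^n, and in x/(1-2x) is 2^(n-1) (for n >= 1).
So the coefficient of x^69 is 2^69 - 2^68 = 590295810358705651712 - 295147905179352825856 = 295147905179352825856.

295147905179352825856


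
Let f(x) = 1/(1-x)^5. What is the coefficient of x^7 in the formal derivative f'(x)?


Differentiate: d/dx [ 1/(1-x)^r ] = r / (1-x)^(r+1).
Here r = 5, so f'(x) = 5 / (1-x)^6.
The expansion of 1/(1-x)^(r+1) has coefficient of x^n equal to C(n+r, r).
So the coefficient of x^7 in f'(x) is
5 * C(12, 5) = 5 * 792 = 3960

3960


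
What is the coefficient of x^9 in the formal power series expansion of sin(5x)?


The Maclaurin series is sin(t) = sum_{k>=0} (-1)^k t^(2k+1) / (2k+1)!, so substituting t = 5x, only odd powers of x are nonzero, with coefficient of x^(2k+1) equal to (-1)^k 5^(2k+1) / (2k+1)!.
Write 9 = 2*4 + 1, giving the coefficient (-1)^4 * 5^9 / 9! = 1953125/362880 = 390625/72576.

390625/72576


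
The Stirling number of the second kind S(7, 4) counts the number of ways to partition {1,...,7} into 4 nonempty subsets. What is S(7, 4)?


Using the explicit formula S(n,k) = (1/k!) sum_{j=0}^{k} (-1)^(k-j) C(k,j) j^n:
S(7, 4) = 350
Equivalently, S(n,k) is n! times the coefficient of x^n in the EGF (e^x - 1)^k / k!.

350


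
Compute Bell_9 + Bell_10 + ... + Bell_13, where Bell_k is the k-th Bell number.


Recall Bell_k counts set partitions of a k-set (with Bell_0 = 1 by convention).
Bell_9 through Bell_13: 21147, 115975, 678570, 4213597, 27644437
Sum = 21147 + 115975 + 678570 + 4213597 + 27644437 = 32673726.

32673726


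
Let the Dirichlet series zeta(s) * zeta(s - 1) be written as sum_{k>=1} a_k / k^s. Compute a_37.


Convolution gives a_k = sum_{d | k} d * 1 = sum_{d | k} d = sigma(k), the sum of positive divisors of k.
For k = 37, the divisors are 1, 37, so
sigma(37) = 1 + 37 = 38.

38


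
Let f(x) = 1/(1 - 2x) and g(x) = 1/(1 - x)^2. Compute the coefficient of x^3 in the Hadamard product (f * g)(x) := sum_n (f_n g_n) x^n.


f has coefficients f_k = 2^k. For g = 1/(1 - x)^2 the coefficient is g_k = C(k + 1, 1) = k + 1. The Hadamard coefficient is (f * g)_k = 2^k * (k + 1).
For k = 3: 2^3 * 4 = 8 * 4 = 32.

32


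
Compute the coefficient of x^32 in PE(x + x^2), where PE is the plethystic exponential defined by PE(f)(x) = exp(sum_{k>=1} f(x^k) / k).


With f(x) = x + x^2, the exponent is sum_{k>=1} (x^k + x^(2k)) / k = -ln(1 - x) - ln(1 - x^2). Exponentiating:
PE(x + x^2) = 1 / ((1 - x)(1 - x^2)).
This is the generating function for partitions of n into parts of size 1 or 2. The number of 2's can be any j in 0..16, and the rest are 1's, so
[x^32] = floor(32/2) + 1 = 17.

17


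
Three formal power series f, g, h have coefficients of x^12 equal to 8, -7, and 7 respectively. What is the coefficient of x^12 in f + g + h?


Series addition is componentwise:
8 + -7 + 7
= 8

8


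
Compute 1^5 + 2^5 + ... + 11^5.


This power sum has a closed form given by Faulhaber's formula
sum_{k=1}^{m} k^p = (1 / (p + 1)) * sum_{j=0}^{p} C(p + 1, j) B_j m^(p + 1 - j),
but for small m direct computation is fastest:
1 + 32 + 243 + 1024 + 3125 + 7776 + 16807 + 32768 + 59049 + 100000 + 161051 = 381876.

381876


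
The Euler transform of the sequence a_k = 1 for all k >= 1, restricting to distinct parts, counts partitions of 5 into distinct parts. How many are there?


Partitions of 5 into distinct parts can be computed via generating function.
Product (1+x)(1+x^2)(1+x^3)...
The coefficient of x^5 = 3

3


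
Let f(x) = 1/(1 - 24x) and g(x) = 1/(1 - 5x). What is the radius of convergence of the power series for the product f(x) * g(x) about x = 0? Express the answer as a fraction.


The radius of 1/(1 - 24x) is 1/24 (nearest singularity at x = 1/24), and the radius of 1/(1 - 5x) is 1/5.
The product f(x)*g(x) = 1/((1 - 24x)(1 - 5x)) has singularities at both 1/24 and 1/5, so its radius of convergence is the distance to the nearest one:
min(1/24, 1/5) = 1/24.

1/24


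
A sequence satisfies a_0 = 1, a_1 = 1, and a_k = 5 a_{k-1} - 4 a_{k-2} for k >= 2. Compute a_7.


The characteristic equation is t^2 - 5 t + 4 = 0, with roots r_1 = 4 and r_2 = 1 (so c_1 = r_1 + r_2, c_2 = -r_1 r_2 as required).
One can use the closed form a_n = A r_1^n + B r_2^n, but direct iteration is more reliable:
a_0 = 1, a_1 = 1, a_2 = 1, a_3 = 1, a_4 = 1, a_5 = 1, a_6 = 1, a_7 = 1.
So a_7 = 1.

1


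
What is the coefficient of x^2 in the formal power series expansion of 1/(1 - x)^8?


The negative binomial / multiset identity is
1/(1 - x)^r = sum_{k>=0} C(k + r - 1, r - 1) x^k.
Here r = 8 and k = 2, so the coefficient is
C(2 + 7, 7) = C(9, 7)
= 36

36


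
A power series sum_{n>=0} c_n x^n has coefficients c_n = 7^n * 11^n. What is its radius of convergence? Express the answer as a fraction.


By the root test (Cauchy-Hadamard), the radius is R = 1 / limsup_n |c_n|^(1/n).
Here |c_n|^(1/n) = (7^n * 11^n)^(1/n) = 7 * 11 = 77 for all n.
So R = 1/77 = 1/77.

1/77


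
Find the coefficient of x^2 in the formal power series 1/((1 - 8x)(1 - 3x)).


By partial fractions or Cauchy convolution:
The coefficient equals sum_{k=0}^{2} 8^k * 3^(2-k).
= 97

97


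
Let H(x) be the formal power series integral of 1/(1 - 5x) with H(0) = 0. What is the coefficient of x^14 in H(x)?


1/(1 - 5x) = sum_{k>=0} 5^k x^k. Integrating termwise with H(0) = 0:
H(x) = sum_{k>=0} 5^k x^(k+1) / (k+1) = sum_{m>=1} 5^(m-1) x^m / m.
For m = 14: 5^13/14 = 1220703125/14 = 1220703125/14.

1220703125/14


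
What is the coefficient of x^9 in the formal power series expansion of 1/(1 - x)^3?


The expansion 1/(1 - x)^r = sum_{k>=0} C(k + r - 1, r - 1) x^k follows from the multiset / negative-binomial theorem (or from repeated differentiation of the geometric series).
For r = 3 and k = 9:
C(11, 2) = 39916800 / (2 * 362880) = 55.

55


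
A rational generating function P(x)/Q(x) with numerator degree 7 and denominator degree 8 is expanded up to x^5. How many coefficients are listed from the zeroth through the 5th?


Expanding up to x^5 gives the coefficients for x^0, x^1, ..., x^5.
That is 5 + 1 = 6 coefficients in total.

6


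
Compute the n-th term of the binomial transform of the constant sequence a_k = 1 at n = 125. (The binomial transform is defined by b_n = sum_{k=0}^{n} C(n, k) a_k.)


With a_k = 1 for all k, b_n = sum_{k=0}^{n} C(n, k) = 2^n by the binomial theorem.
For n = 125: 2^125 = 42535295865117307932921825928971026432.

42535295865117307932921825928971026432


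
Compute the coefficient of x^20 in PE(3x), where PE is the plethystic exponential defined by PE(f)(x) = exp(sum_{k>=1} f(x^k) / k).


With f(x) = 3x, the exponent is sum_{k>=1} 3 x^k / k = 3 * (-ln(1 - x)). Exponentiating:
PE(3x) = exp(-3 ln(1 - x)) = 1/(1 - x)^3.
By the negative binomial expansion, [x^n] 1/(1 - x)^3 = C(n + 2, 2).
For n = 20: C(22, 2) = 231.

231


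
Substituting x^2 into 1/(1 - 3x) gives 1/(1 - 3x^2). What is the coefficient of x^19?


Since 1/(1 - 3x^2) only has even powers of x,
the coefficient of x^19 (odd) is 0.

0


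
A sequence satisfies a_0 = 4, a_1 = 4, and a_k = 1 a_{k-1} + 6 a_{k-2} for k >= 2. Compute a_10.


The characteristic equation is t^2 - 1 t - 6 = 0, with roots r_1 = 3 and r_2 = -2 (so c_1 = r_1 + r_2, c_2 = -r_1 r_2 as required).
One can use the closed form a_n = A r_1^n + B r_2^n, but direct iteration is more reliable:
a_0 = 4, a_1 = 4, a_2 = 28, a_3 = 52, a_4 = 220, a_5 = 532, a_6 = 1852, a_7 = 5044, a_8 = 16156, a_9 = 46420, a_10 = 143356.
So a_10 = 143356.

143356


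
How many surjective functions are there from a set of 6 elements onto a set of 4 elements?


By inclusion-exclusion on which target elements are missed, the number of surjections from an n-set onto a k-set is
surj(n, k) = sum_{j=0}^{k} (-1)^j C(k, j) (k - j)^n.
Equivalently surj(n, k) = k! * S(n, k), where S(n, k) is the Stirling number of the second kind.
For n = 6, k = 4:
S(6, 4) = 65, so
surj = 4! * 65 = 24 * 65 = 1560.

1560


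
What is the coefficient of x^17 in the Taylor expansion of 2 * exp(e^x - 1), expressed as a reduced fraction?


exp(e^x - 1) = sum_{k>=0} Bell_k x^k / k!, where Bell_k is the k-th Bell number.
So the coefficient of x^17 is 2 * Bell_17 / 17!.
Computing: Bell_17 = 82864869804 and 17! = 355687428096000, giving
2 * 82864869804/355687428096000 = 255755771/548900352000.

255755771/548900352000


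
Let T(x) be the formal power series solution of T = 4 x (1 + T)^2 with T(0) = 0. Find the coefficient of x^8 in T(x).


Apply the Lagrange inversion formula: if T = 4 x * phi(T) with phi(t) = (1 + t)^2, then [x^n] T = 4^n * (1/n) [t^(n-1)] phi(t)^n = 4^n * (1/n) [t^(n-1)] (1 + t)^(2n) = 4^n * (1/n) C(2n, n-1).
Using the identity C(2n, n-1) = C(2n, n) * n / (n+1), the unscaled factor equals C(2n, n) / (n+1) = C_n, the n-th Catalan number.
For n = 8: C_8 = C(16, 8) / 9 = 12870/9 = 1430.
With the 4^8 = 65536 factor, the coefficient is 65536 * 1430 = 93716480.

93716480


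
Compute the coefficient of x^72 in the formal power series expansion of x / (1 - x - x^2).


Let f(x) = sum_{k>=0} a_k x^k. Multiplying f(x) * (1 - x - x^2) = x and matching coefficients gives a_0 = 0, a_1 = 1, and a_k = a_{k-1} + a_{k-2} for k >= 2. These are the Fibonacci numbers F_k.
Iterating from F_0 = 0, F_1 = 1:
F_0=0, F_1=1, F_2=1, F_3=2, F_4=3, F_5=5, F_6=8, F_7=13, F_8=21, F_9=34, ...
F_72 = 498454011879264.

498454011879264


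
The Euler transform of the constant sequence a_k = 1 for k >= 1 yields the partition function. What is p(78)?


The Euler transform converts the sequence a_k = 1 into the number of integer partitions.
Using the recurrence or dynamic programming:
p(78) = 12132164

12132164


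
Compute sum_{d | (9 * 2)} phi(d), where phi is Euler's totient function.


First, 9 * 2 = 18. One classical identity is sum_{d | n} phi(d) = n (each k in [1, n] has a unique gcd with n, and among the k's with gcd(k, n) = n/d there are phi(d) of them). So the sum equals 18. We also verify directly:
Divisors of 18: 1, 2, 3, 6, 9, 18.
phi values: 1, 1, 2, 2, 6, 6.
Sum = 18.

18


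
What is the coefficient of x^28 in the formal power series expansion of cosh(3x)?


The Maclaurin series is cosh(t) = sum_{m>=0} t^(2m) / (2m)!, so substituting t = 3x, only even powers of x are nonzero, with coefficient of x^(2m) equal to 3^(2m) / (2m)!.
For x^28 the coefficient is 3^28/28! = 22876792454961/304888344611713860501504000000 = 14348907/191233736583938048000000.

14348907/191233736583938048000000


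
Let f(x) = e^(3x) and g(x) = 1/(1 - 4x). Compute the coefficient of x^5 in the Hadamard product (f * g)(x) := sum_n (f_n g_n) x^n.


Expanding: f_k = 3^k/k! (from e^(3x)) and g_k = 4^k (from 1/(1 - 4x)). So the Hadamard coefficient (f * g)_k = 3^k 4^k / k! = (12)^k / k!.
For k = 5: 12^5/5! = 248832/120 = 10368/5.

10368/5


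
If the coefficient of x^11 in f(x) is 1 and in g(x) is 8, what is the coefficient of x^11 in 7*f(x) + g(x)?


Scalar multiplication scales coefficients: 7 * 1 = 7.
Then add the g coefficient: 7 + 8
= 15

15


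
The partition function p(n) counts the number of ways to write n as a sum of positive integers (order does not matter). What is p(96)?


Using the generating function prod_{k>=1} 1/(1-x^k), we compute p(96).
By dynamic programming over parts 1 through 96:
p(96) = 118114304

118114304


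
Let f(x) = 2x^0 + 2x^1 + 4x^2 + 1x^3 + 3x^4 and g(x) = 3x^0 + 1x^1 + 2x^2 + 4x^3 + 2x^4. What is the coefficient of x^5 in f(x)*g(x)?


Cauchy product at x^5:
2*2 + 4*4 + 1*2 + 3*1
= 25

25


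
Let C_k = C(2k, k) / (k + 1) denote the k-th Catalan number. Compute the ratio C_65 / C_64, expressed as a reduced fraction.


Using C_k = (2k)! / (k! (k+1)!), the ratio C_{k+1}/C_k simplifies to
C_{k+1}/C_k = [(2k+2)! / ((k+1)! (k+2)!)] * [k! (k+1)! / (2k)!]
 = (2k+2)(2k+1) / ((k+1)(k+2)) = 2(2k+1) / (k+2).
For k = 64: 2(2*64 + 1) / (64 + 2) = 258/66 = 43/11.

43/11


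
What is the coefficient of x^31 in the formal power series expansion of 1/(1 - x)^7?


The negative binomial / multiset identity is
1/(1 - x)^r = sum_{k>=0} C(k + r - 1, r - 1) x^k.
Here r = 7 and k = 31, so the coefficient is
C(31 + 6, 6) = C(37, 6)
= 2324784

2324784


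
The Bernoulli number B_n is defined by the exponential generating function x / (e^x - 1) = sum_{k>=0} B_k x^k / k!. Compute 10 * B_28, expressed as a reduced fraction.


Bernoulli numbers can also be computed recursively via B_0 = 1 and sum_{j=0}^{m} C(m+1, j) B_j = 0 for m >= 1. Odd-index Bernoulli numbers vanish for k >= 3.
Computing B_28 = -23749461029/870, so 10 * B_28 = 10 * -23749461029/870 = -23749461029/87.

-23749461029/87


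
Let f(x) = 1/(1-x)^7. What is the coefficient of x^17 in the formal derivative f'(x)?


Differentiate: d/dx [ 1/(1-x)^r ] = r / (1-x)^(r+1).
Here r = 7, so f'(x) = 7 / (1-x)^8.
The expansion of 1/(1-x)^(r+1) has coefficient of x^n equal to C(n+r, r).
So the coefficient of x^17 in f'(x) is
7 * C(24, 7) = 7 * 346104 = 2422728

2422728


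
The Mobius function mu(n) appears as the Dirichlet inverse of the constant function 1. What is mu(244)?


244 has a squared prime factor, so mu(244) = 0.
Factorization reveals a repeated prime.

0


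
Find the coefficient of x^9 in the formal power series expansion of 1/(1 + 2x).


Write 1/(1 + c x) = 1/(1 - (-c) x) and apply the geometric-series identity
1/(1 - y) = sum_{k>=0} y^k to get 1/(1 + c x) = sum_{k>=0} (-c)^k x^k.
So the coefficient of x^k is (-c)^k = (-1)^k * c^k.
Here c = 2 and k = 9:
(-2)^9 = -1 * 512 = -512

-512


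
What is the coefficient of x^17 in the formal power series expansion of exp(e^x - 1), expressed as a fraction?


exp(e^x - 1) is the exponential generating function for the Bell numbers Bell_k: exp(e^x - 1) = sum_{k>=0} Bell_k x^k / k!.
So the coefficient of x^17 in exp(e^x - 1) is Bell_17 / 17!.
Computing: Bell_17 = 82864869804 and 17! = 355687428096000, giving
82864869804/355687428096000 = 255755771/1097800704000.

255755771/1097800704000


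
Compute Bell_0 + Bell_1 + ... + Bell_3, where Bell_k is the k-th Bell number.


Recall Bell_k counts set partitions of a k-set (with Bell_0 = 1 by convention).
Bell_0 through Bell_3: 1, 1, 2, 5
Sum = 1 + 1 + 2 + 5 = 9.

9


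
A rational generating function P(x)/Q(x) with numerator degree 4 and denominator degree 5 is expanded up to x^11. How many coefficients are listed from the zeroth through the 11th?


Expanding up to x^11 gives the coefficients for x^0, x^1, ..., x^11.
That is 11 + 1 = 12 coefficients in total.

12


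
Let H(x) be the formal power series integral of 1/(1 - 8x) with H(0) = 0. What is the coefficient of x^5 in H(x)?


1/(1 - 8x) = sum_{k>=0} 8^k x^k. Integrating termwise with H(0) = 0:
H(x) = sum_{k>=0} 8^k x^(k+1) / (k+1) = sum_{m>=1} 8^(m-1) x^m / m.
For m = 5: 8^4/5 = 4096/5 = 4096/5.

4096/5


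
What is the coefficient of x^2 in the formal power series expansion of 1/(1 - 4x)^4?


The general identity 1/(1 - c x)^r = sum_{k>=0} c^k C(k + r - 1, r - 1) x^k follows by substituting y = c x into 1/(1 - y)^r = sum_{k>=0} C(k + r - 1, r - 1) y^k.
For c = 4, r = 4, k = 2:
4^2 * C(5, 3) = 16 * 10 = 160.

160


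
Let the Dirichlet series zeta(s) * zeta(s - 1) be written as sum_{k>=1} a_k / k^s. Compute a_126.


Convolution gives a_k = sum_{d | k} d * 1 = sum_{d | k} d = sigma(k), the sum of positive divisors of k.
For k = 126, the divisors are 1, 2, 3, 6, 7, 9, 14, 18, 21, 42, 63, 126, so
sigma(126) = 1 + 2 + 3 + 6 + 7 + 9 + 14 + 18 + 21 + 42 + 63 + 126 = 312.

312


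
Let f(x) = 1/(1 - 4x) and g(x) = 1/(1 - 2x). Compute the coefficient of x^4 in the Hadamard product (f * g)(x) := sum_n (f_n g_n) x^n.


f has coefficients f_k = 4^k and g has coefficients g_k = 2^k, so the Hadamard product has coefficient (f*g)_k = 4^k * 2^k = 8^k.
For k = 4: 8^4 = 4096.

4096


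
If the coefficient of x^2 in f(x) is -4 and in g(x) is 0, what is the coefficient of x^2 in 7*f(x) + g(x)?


Scalar multiplication scales coefficients: 7 * -4 = -28.
Then add the g coefficient: -28 + 0
= -28

-28


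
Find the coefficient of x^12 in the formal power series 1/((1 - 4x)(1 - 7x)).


By partial fractions or Cauchy convolution:
The coefficient equals sum_{k=0}^{12} 4^k * 7^(12-k).
= 32273967181

32273967181


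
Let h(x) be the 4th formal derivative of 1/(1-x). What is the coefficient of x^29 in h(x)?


Differentiating 4 times: d^4/dx^4 [1/(1-x)] = 4!/(1-x)^5.
The expansion 1/(1-x)^5 = sum_{k>=0} C(k+4, 4) x^k, so the coefficient of x^n in 4!/(1-x)^5 is 4! * C(n+4, 4).
For n = 29: 24 * C(33, 4) = 24 * 40920 = 982080

982080


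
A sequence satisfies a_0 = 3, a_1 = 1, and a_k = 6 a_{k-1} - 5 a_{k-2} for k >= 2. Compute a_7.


The characteristic equation is t^2 - 6 t + 5 = 0, with roots r_1 = 5 and r_2 = 1 (so c_1 = r_1 + r_2, c_2 = -r_1 r_2 as required).
One can use the closed form a_n = A r_1^n + B r_2^n, but direct iteration is more reliable:
a_0 = 3, a_1 = 1, a_2 = -9, a_3 = -59, a_4 = -309, a_5 = -1559, a_6 = -7809, a_7 = -39059.
So a_7 = -39059.

-39059


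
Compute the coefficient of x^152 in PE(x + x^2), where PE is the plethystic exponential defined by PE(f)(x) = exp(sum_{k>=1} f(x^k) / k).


With f(x) = x + x^2, the exponent is sum_{k>=1} (x^k + x^(2k)) / k = -ln(1 - x) - ln(1 - x^2). Exponentiating:
PE(x + x^2) = 1 / ((1 - x)(1 - x^2)).
This is the generating function for partitions of n into parts of size 1 or 2. The number of 2's can be any j in 0..76, and the rest are 1's, so
[x^152] = floor(152/2) + 1 = 77.

77


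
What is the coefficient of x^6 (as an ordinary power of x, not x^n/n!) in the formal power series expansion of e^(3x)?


The exponential series is e^y = sum_{k>=0} y^k / k!. Substituting y = 3x gives
e^(3x) = sum_{k>=0} 3^k x^k / k!.
So the coefficient of x^n is a^n/n! with a = 3, n = 6:
3^6 / 6! = 729/720 = 81/80

81/80


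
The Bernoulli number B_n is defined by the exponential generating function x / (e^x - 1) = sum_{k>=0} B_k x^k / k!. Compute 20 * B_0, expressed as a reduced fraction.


Bernoulli numbers can also be computed recursively via B_0 = 1 and sum_{j=0}^{m} C(m+1, j) B_j = 0 for m >= 1. Odd-index Bernoulli numbers vanish for k >= 3.
Computing B_0 = 1, so 20 * B_0 = 20 * 1 = 20.

20


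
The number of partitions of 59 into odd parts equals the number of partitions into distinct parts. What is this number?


Computing partitions of 59 into odd parts (1, 3, 5, ...):
Using the generating function prod_{k>=0} 1/(1-x^(2k+1)),
the count is 9792

9792


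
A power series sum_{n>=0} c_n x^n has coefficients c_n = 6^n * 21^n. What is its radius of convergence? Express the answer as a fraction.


By the root test (Cauchy-Hadamard), the radius is R = 1 / limsup_n |c_n|^(1/n).
Here |c_n|^(1/n) = (6^n * 21^n)^(1/n) = 6 * 21 = 126 for all n.
So R = 1/126 = 1/126.

1/126


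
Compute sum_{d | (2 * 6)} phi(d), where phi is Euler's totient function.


First, 2 * 6 = 12. One classical identity is sum_{d | n} phi(d) = n (each k in [1, n] has a unique gcd with n, and among the k's with gcd(k, n) = n/d there are phi(d) of them). So the sum equals 12. We also verify directly:
Divisors of 12: 1, 2, 3, 4, 6, 12.
phi values: 1, 1, 2, 2, 2, 4.
Sum = 12.

12


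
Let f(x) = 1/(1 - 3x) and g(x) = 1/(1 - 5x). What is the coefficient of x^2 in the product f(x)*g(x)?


The coefficient of x^n in f*g is the Cauchy product: sum_{k=0}^{n} a^k * b^(n-k).
With a=3, b=5, n=2:
sum_{k=0}^{2} 3^k * 5^(2-k)
= 49

49


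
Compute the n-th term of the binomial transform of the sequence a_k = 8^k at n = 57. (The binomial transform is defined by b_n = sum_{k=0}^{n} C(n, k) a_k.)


With a_k = 8^k, b_n = sum_{k=0}^{n} C(n, k) 8^k = (1 + 8)^n by the binomial theorem.
For n = 57: (1 + 8)^57 = 9^57 = 2465034704958067503996131453373943813074726512397600969.

2465034704958067503996131453373943813074726512397600969


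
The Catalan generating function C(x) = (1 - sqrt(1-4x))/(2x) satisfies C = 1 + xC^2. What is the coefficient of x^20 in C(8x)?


Substituting x -> 8x scales the n-th coefficient by 8^n, so [x^20] C(8x) = 8^20 * C_20.
C_20 = C(2*20, 20)/(21) = 137846528820/21 = 6564120420.
So 8^20 * 6564120420 = 1152921504606846976 * 6564120420 = 7567915591046928306976849920.

7567915591046928306976849920


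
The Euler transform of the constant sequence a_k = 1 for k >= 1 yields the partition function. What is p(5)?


The Euler transform converts the sequence a_k = 1 into the number of integer partitions.
Using the recurrence or dynamic programming:
p(5) = 7

7


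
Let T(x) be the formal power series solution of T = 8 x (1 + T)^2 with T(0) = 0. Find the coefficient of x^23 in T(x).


Apply the Lagrange inversion formula: if T = 8 x * phi(T) with phi(t) = (1 + t)^2, then [x^n] T = 8^n * (1/n) [t^(n-1)] phi(t)^n = 8^n * (1/n) [t^(n-1)] (1 + t)^(2n) = 8^n * (1/n) C(2n, n-1).
Using the identity C(2n, n-1) = C(2n, n) * n / (n+1), the unscaled factor equals C(2n, n) / (n+1) = C_n, the n-th Catalan number.
For n = 23: C_23 = C(46, 23) / 24 = 8233430727600/24 = 343059613650.
With the 8^23 = 590295810358705651712 factor, the coefficient is 590295810358705651712 * 343059613650 = 202506652640871228790390181068800.

202506652640871228790390181068800


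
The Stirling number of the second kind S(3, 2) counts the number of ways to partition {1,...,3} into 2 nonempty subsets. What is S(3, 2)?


Using the explicit formula S(n,k) = (1/k!) sum_{j=0}^{k} (-1)^(k-j) C(k,j) j^n:
S(3, 2) = 3
Equivalently, S(n,k) is n! times the coefficient of x^n in the EGF (e^x - 1)^k / k!.

3


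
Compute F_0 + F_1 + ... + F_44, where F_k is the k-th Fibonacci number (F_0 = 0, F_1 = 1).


Use the identity sum_{k=0}^{N} F_k = F_{N+2} - 1 (which follows from F_{k+2} - F_{k+1} = F_k). Then
sum_{k=0}^{44} F_k = (F_{46} - 1) - (F_{1} - 1) = F_{46} - F_{1}.
Computing: F_{46} = 1836311903, F_{1} = 1, so
Sum = 1836311903 - 1 = 1836311902.

1836311902


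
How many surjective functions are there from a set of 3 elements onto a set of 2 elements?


By inclusion-exclusion on which target elements are missed, the number of surjections from an n-set onto a k-set is
surj(n, k) = sum_{j=0}^{k} (-1)^j C(k, j) (k - j)^n.
Equivalently surj(n, k) = k! * S(n, k), where S(n, k) is the Stirling number of the second kind.
For n = 3, k = 2:
S(3, 2) = 3, so
surj = 2! * 3 = 2 * 3 = 6.

6


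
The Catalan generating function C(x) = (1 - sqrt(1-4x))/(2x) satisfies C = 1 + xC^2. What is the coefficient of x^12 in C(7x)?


Substituting x -> 7x scales the n-th coefficient by 7^n, so [x^12] C(7x) = 7^12 * C_12.
C_12 = C(2*12, 12)/(13) = 2704156/13 = 208012.
So 7^12 * 208012 = 13841287201 * 208012 = 2879153833254412.

2879153833254412


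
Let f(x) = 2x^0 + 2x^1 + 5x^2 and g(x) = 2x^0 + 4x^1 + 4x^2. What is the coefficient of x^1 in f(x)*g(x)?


Cauchy product at x^1:
2*4 + 2*2
= 12

12


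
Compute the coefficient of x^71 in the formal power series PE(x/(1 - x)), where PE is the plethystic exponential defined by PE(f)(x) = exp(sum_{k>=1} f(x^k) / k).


For f(x) = x/(1 - x) we have
sum_{k>=1} f(x^k) / k = sum_{k>=1} (1/k) * x^k / (1 - x^k) = sum_{k, m >= 1} x^(k m) / k,
which after exponentiating simplifies to
PE(x/(1 - x)) = prod_{k>=1} 1 / (1 - x^k).
This is the generating function for the partition function p(n), so the coefficient of x^71 is p(71).
Computing p(71) by dynamic programming over parts 1, 2, ..., 71: p(71) = 4697205.

4697205


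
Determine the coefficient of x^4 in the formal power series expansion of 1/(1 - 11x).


The geometric series identity gives 1/(1 - c x) = sum_{k>=0} c^k x^k, so the coefficient of x^k is c^k.
Here c = 11 and k = 4.
Computing: 11^4 = 14641

14641


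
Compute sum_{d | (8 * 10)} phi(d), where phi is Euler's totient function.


First, 8 * 10 = 80. One classical identity is sum_{d | n} phi(d) = n (each k in [1, n] has a unique gcd with n, and among the k's with gcd(k, n) = n/d there are phi(d) of them). So the sum equals 80. We also verify directly:
Divisors of 80: 1, 2, 4, 5, 8, 10, 16, 20, 40, 80.
phi values: 1, 1, 2, 4, 4, 4, 8, 8, 16, 32.
Sum = 80.

80


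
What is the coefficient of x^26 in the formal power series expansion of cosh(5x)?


The Maclaurin series is cosh(t) = sum_{m>=0} t^(2m) / (2m)!, so substituting t = 5x, only even powers of x are nonzero, with coefficient of x^(2m) equal to 5^(2m) / (2m)!.
For x^26 the coefficient is 5^26/26! = 1490116119384765625/403291461126605635584000000 = 95367431640625/25810653512102760677376.

95367431640625/25810653512102760677376


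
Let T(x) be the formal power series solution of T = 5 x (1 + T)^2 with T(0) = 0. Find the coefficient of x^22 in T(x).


Apply the Lagrange inversion formula: if T = 5 x * phi(T) with phi(t) = (1 + t)^2, then [x^n] T = 5^n * (1/n) [t^(n-1)] phi(t)^n = 5^n * (1/n) [t^(n-1)] (1 + t)^(2n) = 5^n * (1/n) C(2n, n-1).
Using the identity C(2n, n-1) = C(2n, n) * n / (n+1), the unscaled factor equals C(2n, n) / (n+1) = C_n, the n-th Catalan number.
For n = 22: C_22 = C(44, 22) / 23 = 2104098963720/23 = 91482563640.
With the 5^22 = 2384185791015625 factor, the coefficient is 2384185791015625 * 91482563640 = 218111428356170654296875000.

218111428356170654296875000


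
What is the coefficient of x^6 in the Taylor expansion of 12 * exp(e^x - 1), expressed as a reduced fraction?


exp(e^x - 1) = sum_{k>=0} Bell_k x^k / k!, where Bell_k is the k-th Bell number.
So the coefficient of x^6 is 12 * Bell_6 / 6!.
Computing: Bell_6 = 203 and 6! = 720, giving
12 * 203/720 = 203/60.

203/60


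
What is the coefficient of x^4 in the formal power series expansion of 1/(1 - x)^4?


The expansion 1/(1 - x)^r = sum_{k>=0} C(k + r - 1, r - 1) x^k follows from the multiset / negative-binomial theorem (or from repeated differentiation of the geometric series).
For r = 4 and k = 4:
C(7, 3) = 5040 / (6 * 24) = 35.

35


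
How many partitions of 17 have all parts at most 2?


Using the generating function (1-x)^(-1)(1-x^2)^(-1),
the coefficient of x^17 counts these restricted partitions.
Result = 9

9


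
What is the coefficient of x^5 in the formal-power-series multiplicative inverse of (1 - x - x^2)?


Let the inverse be f(x) = sum_{k>=0} a_k x^k. From f(x) * (1 - x - x^2) = 1 and matching coefficients:
 x^0: a_0 = 1.
 x^1: a_1 - a_0 = 0, so a_1 = 1.
 x^k (k >= 2): a_k - a_{k-1} - a_{k-2} = 0, i.e. a_k = a_{k-1} + a_{k-2}.
This is the Fibonacci-type recurrence shifted so that a_0 = a_1 = 1.
Iterating: a_0=1, a_1=1, a_2=2, a_3=3, a_4=5, a_5=8
a_5 = 8.

8


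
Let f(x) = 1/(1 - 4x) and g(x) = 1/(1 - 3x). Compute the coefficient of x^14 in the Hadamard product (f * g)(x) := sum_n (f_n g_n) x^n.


f has coefficients f_k = 4^k and g has coefficients g_k = 3^k, so the Hadamard product has coefficient (f*g)_k = 4^k * 3^k = 12^k.
For k = 14: 12^14 = 1283918464548864.

1283918464548864


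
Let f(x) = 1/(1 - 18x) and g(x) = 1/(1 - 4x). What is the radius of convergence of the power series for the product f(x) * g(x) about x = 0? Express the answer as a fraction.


The radius of 1/(1 - 18x) is 1/18 (nearest singularity at x = 1/18), and the radius of 1/(1 - 4x) is 1/4.
The product f(x)*g(x) = 1/((1 - 18x)(1 - 4x)) has singularities at both 1/18 and 1/4, so its radius of convergence is the distance to the nearest one:
min(1/18, 1/4) = 1/18.

1/18


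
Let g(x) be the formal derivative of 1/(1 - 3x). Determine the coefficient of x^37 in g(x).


Differentiate termwise: d/dx sum_{k>=0} 3^k x^k = sum_{k>=1} k 3^k x^(k-1) = sum_{j>=0} (j+1) 3^(j+1) x^j.
Equivalently, d/dx [1/(1 - 3x)] = 3/(1 - 3x)^2.
For j = 37: 38 * 3^38 = 38 * 1350851717672992089 = 51332365271573699382.

51332365271573699382


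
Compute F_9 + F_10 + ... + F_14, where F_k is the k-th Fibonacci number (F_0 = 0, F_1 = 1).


Use the identity sum_{k=0}^{N} F_k = F_{N+2} - 1 (which follows from F_{k+2} - F_{k+1} = F_k). Then
sum_{k=9}^{14} F_k = (F_{16} - 1) - (F_{10} - 1) = F_{16} - F_{10}.
Computing: F_{16} = 987, F_{10} = 55, so
Sum = 987 - 55 = 932.

932


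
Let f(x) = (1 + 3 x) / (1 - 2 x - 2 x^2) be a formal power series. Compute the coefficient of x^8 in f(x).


Write f(x) = sum_{k>=0} a_k x^k. Multiplying both sides by 1 - 2 x - 2 x^2 gives
(1 - 2 x - 2 x^2) sum_{k>=0} a_k x^k = 1 + 3 x.
Matching coefficients:
 x^0: a_0 = 1
 x^1: a_1 - 2 a_0 = 3  =>  a_1 = 2*1 + 3 = 5
 x^k (k >= 2): a_k = 2 a_{k-1} + 2 a_{k-2}.
Iterating: a_2 = 12, a_3 = 34, a_4 = 92, a_5 = 252, a_6 = 688, a_7 = 1880, a_8 = 5136.
So the coefficient of x^8 is 5136.

5136


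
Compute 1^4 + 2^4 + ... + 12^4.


This power sum has a closed form given by Faulhaber's formula
sum_{k=1}^{m} k^p = (1 / (p + 1)) * sum_{j=0}^{p} C(p + 1, j) B_j m^(p + 1 - j),
but for small m direct computation is fastest:
1 + 16 + 81 + 256 + 625 + 1296 + 2401 + 4096 + 6561 + 10000 + 14641 + 20736 = 60710.

60710


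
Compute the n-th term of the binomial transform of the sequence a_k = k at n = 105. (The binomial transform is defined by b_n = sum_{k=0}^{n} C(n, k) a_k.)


With a_k = k, b_n = sum_{k=0}^{n} C(n, k) k. Using k * C(n, k) = n * C(n-1, k-1) gives b_n = n * sum_{k>=1} C(n-1, k-1) = n * 2^(n-1).
For n = 105: 105 * 2^104 = 105 * 20282409603651670423947251286016 = 2129653008383425394514461385031680.

2129653008383425394514461385031680


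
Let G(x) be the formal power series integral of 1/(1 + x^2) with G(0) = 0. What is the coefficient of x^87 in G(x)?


1/(1 + x^2) = sum_{j>=0} (-1)^j x^(2j). Integrating termwise with G(0) = 0:
G(x) = sum_{j>=0} (-1)^j x^(2j+1) / (2j+1) = arctan(x).
Only odd powers are nonzero. For x^87 write 87 = 2*43 + 1, giving
(-1)^43 / 87 = -1/87 = -1/87.

-1/87


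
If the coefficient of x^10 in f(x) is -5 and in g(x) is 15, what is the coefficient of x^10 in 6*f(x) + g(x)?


Scalar multiplication scales coefficients: 6 * -5 = -30.
Then add the g coefficient: -30 + 15
= -15

-15


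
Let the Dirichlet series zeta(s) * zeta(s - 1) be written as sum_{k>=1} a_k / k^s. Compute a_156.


Convolution gives a_k = sum_{d | k} d * 1 = sum_{d | k} d = sigma(k), the sum of positive divisors of k.
For k = 156, the divisors are 1, 2, 3, 4, 6, 12, 13, 26, 39, 52, 78, 156, so
sigma(156) = 1 + 2 + 3 + 4 + 6 + 12 + 13 + 26 + 39 + 52 + 78 + 156 = 392.

392


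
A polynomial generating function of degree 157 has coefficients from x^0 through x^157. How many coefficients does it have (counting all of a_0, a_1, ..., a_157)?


A polynomial of degree 157 takes the form a_0 + a_1 x + ... + a_157 x^157.
The number of coefficients is 157 + 1 = 158.

158


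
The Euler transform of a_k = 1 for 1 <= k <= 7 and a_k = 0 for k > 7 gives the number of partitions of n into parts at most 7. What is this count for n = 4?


Partitions of 4 into parts at most 7:
Using generating function (1-x)^(-1)(1-x^2)^(-1)...(1-x^7)^(-1),
the coefficient of x^4 = 5

5


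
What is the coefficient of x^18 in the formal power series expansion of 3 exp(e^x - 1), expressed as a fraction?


exp(e^x - 1) is the exponential generating function for the Bell numbers Bell_k: exp(e^x - 1) = sum_{k>=0} Bell_k x^k / k!.
So the coefficient of x^18 in 3 exp(e^x - 1) is 3 Bell_18 / 18!.
Computing: Bell_18 = 682076806159 and 18! = 6402373705728000, giving
3 * 682076806159/6402373705728000 = 97439543737/304874938368000.

97439543737/304874938368000


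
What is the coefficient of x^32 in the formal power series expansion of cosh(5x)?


The Maclaurin series is cosh(t) = sum_{m>=0} t^(2m) / (2m)!, so substituting t = 5x, only even powers of x are nonzero, with coefficient of x^(2m) equal to 5^(2m) / (2m)!.
For x^32 the coefficient is 5^32/32! = 23283064365386962890625/263130836933693530167218012160000000 = 298023223876953125/3368074712751277186140390555648.

298023223876953125/3368074712751277186140390555648


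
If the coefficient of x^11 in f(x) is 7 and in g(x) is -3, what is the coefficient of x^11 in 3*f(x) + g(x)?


Scalar multiplication scales coefficients: 3 * 7 = 21.
Then add the g coefficient: 21 + -3
= 18

18


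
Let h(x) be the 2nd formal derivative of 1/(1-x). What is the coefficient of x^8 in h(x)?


Differentiating 2 times: d^2/dx^2 [1/(1-x)] = 2!/(1-x)^3.
The expansion 1/(1-x)^3 = sum_{k>=0} C(k+2, 2) x^k, so the coefficient of x^n in 2!/(1-x)^3 is 2! * C(n+2, 2).
For n = 8: 2 * C(10, 2) = 2 * 45 = 90

90


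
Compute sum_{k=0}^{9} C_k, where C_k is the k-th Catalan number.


C_0 through C_9: 1, 1, 2, 5, 14, 42, 132, 429, 1430, 4862
Sum = 1 + 1 + 2 + 5 + 14 + 42 + 132 + 429 + 1430 + 4862
= 6918

6918


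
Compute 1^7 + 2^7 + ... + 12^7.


This power sum has a closed form given by Faulhaber's formula
sum_{k=1}^{m} k^p = (1 / (p + 1)) * sum_{j=0}^{p} C(p + 1, j) B_j m^(p + 1 - j),
but for small m direct computation is fastest:
1 + 128 + 2187 + 16384 + 78125 + 279936 + 823543 + 2097152 + 4782969 + 10000000 + 19487171 + 35831808 = 73399404.

73399404


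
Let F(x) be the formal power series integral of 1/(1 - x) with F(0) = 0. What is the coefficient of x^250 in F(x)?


1/(1 - x) = sum_{k>=0} x^k. Integrating termwise and using F(0) = 0 gives
F(x) = sum_{k>=0} x^(k+1) / (k+1) = sum_{m>=1} x^m / m = -ln(1 - x).
So the coefficient of x^250 is 1/250 = 1/250.

1/250


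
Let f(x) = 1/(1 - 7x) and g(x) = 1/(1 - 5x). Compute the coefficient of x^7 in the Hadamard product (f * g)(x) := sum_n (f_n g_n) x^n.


f has coefficients f_k = 7^k and g has coefficients g_k = 5^k, so the Hadamard product has coefficient (f*g)_k = 7^k * 5^k = 35^k.
For k = 7: 35^7 = 64339296875.

64339296875


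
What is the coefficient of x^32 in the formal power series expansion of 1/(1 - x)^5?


The negative binomial / multiset identity is
1/(1 - x)^r = sum_{k>=0} C(k + r - 1, r - 1) x^k.
Here r = 5 and k = 32, so the coefficient is
C(32 + 4, 4) = C(36, 4)
= 58905

58905


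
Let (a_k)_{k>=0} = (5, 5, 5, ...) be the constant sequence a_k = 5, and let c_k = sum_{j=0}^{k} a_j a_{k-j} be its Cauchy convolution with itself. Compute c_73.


Since a_j = 5 for all j >= 0, the convolution sum becomes
c_k = sum_{j=0}^{k} 5 * 5 = 25 * (k + 1).
Equivalently, the generating function of (a_k) is 5/(1 - x) and its square is 25/(1 - x)^2 = sum_{k>=0} 25(k + 1) x^k.
For k = 73: 25 * 74 = 1850.

1850


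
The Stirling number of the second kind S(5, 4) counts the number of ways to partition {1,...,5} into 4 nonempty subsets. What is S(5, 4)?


Using the explicit formula S(n,k) = (1/k!) sum_{j=0}^{k} (-1)^(k-j) C(k,j) j^n:
S(5, 4) = 10
Equivalently, S(n,k) is n! times the coefficient of x^n in the EGF (e^x - 1)^k / k!.

10


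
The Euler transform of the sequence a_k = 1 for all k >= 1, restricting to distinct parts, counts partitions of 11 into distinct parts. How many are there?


Partitions of 11 into distinct parts can be computed via generating function.
Product (1+x)(1+x^2)(1+x^3)...
The coefficient of x^11 = 12

12


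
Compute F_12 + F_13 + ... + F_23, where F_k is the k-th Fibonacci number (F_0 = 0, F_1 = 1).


Use the identity sum_{k=0}^{N} F_k = F_{N+2} - 1 (which follows from F_{k+2} - F_{k+1} = F_k). Then
sum_{k=12}^{23} F_k = (F_{25} - 1) - (F_{13} - 1) = F_{25} - F_{13}.
Computing: F_{25} = 75025, F_{13} = 233, so
Sum = 75025 - 233 = 74792.

74792
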